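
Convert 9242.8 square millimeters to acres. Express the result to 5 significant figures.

2.2839 × 10^-6 acre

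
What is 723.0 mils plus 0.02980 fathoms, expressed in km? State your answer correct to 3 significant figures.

7.29e-5 km

723.0 mil = 1.83642e-5 km and 0.02980 fathom = 5.44982e-5 km.
1.83642e-5 + 5.44982e-5 ≈ 7.29e-5 km.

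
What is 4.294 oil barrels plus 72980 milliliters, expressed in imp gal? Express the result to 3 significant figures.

166 imp gal

4.294 bbl = 150.171 imp gal and 72980 mL = 16.0534 imp gal.
150.171 + 16.0534 ≈ 166 imp gal.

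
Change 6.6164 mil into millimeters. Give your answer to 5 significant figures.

1 mil = 0.0254000 mm.
6.6164 × 0.0254000 ≈ 0.16806 mm.

0.16806 mm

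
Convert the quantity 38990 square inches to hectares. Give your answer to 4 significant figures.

1 in² = 6.45160 × 10^-8 hectares.
Thus 38990 × 6.45160 × 10^-8 ≈ 0.002515 ha.

0.002515 ha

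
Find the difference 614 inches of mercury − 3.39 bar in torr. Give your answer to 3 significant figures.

13100 torr

614 inHg = 15595.6 torr and 3.39 bar = 2542.71 torr.
15595.6 − 2542.71 ≈ 13100 torr.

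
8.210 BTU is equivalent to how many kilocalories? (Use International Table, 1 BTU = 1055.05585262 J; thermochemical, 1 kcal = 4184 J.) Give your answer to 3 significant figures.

2.07 kilocalories

1 BTU = 0.252164 kcal.
Then 8.210 × 0.252164 ≈ 2.07 kcal.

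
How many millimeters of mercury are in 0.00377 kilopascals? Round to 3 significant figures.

0.0283 millimeters of mercury

1 kilopascal = 7.50062 mmHg.
Then 0.00377 × 7.50062 ≈ 0.0283 mmHg.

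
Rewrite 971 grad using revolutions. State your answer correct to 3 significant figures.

1 gradian = 0.00250000 rev.
Then 971 × 0.00250000 ≈ 2.43 rev.

2.43 revolutions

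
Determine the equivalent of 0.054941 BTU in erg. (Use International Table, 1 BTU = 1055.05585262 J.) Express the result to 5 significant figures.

1 British thermal unit = 1.05506e+10 erg.
So 0.054941 × 1.05506e+10 ≈ 5.7966e+8 erg.

5.7966e+8 erg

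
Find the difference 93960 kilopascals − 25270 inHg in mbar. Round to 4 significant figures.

93960 kPa = 939600 mbar and 25270 inHg = 855740 mbar.
939600 − 855740 ≈ 83860 mbar.

83860 mbar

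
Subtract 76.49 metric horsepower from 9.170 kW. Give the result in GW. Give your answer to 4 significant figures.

-4.709 × 10^-5 gigawatts

9.170 kW = 9.17000 × 10^-6 GW and 76.49 PS = 5.62583 × 10^-5 GW.
9.17000 × 10^-6 − 5.62583 × 10^-5 ≈ -4.709 × 10^-5 GW.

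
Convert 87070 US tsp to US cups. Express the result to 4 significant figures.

1814 US cup

1 US teaspoon = 0.0208333 US cup.
87070 × 0.0208333 ≈ 1814 US cup.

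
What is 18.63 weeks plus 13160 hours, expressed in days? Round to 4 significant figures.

678.7 d

18.63 wk = 130.410 d and 13160 h = 548.333 d.
130.410 + 548.333 ≈ 678.7 d.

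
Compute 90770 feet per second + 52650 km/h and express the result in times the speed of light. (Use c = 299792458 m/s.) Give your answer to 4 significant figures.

90770 ft/s = 9.22862 × 10^-5 c and 52650 km/h = 4.87837 × 10^-5 c.
9.22862 × 10^-5 + 4.87837 × 10^-5 ≈ 0.0001411 c.

0.0001411 times the speed of light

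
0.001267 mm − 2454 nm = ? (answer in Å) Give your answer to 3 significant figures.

0.001267 mm = 12670.0 Å and 2454 nm = 24540.0 Å.
12670.0 − 24540.0 ≈ -11900 Å.

-11900 angstroms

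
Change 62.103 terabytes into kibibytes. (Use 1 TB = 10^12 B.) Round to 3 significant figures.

6.06e+10 KiB

1 terabyte = 9.765625e+8 KiB.
So 62.103 × 9.765625e+8 ≈ 6.06e+10 KiB.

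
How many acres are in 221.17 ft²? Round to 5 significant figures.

1 square foot = 2.29568e-5 acre.
221.17 × 2.29568e-5 ≈ 0.0050774 acre.

0.0050774 acre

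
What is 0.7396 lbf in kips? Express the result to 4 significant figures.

0.0007396 kip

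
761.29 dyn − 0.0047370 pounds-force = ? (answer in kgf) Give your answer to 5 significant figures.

-0.0013724 kilograms-force

761.29 dyn = 0.000776300 kgf and 0.0047370 lbf = 0.00214867 kgf.
0.000776300 − 0.00214867 ≈ -0.0013724 kgf.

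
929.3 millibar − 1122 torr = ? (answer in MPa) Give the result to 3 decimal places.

929.3 mbar = 0.0929300 MPa and 1122 torr = 0.149588 MPa.
0.0929300 − 0.149588 ≈ -0.057 MPa.

-0.057 MPa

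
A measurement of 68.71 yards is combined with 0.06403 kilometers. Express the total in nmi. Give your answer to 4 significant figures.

0.06850 nmi

68.71 yd = 0.0339246 nmi and 0.06403 km = 0.0345734 nmi.
0.0339246 + 0.0345734 ≈ 0.06850 nmi.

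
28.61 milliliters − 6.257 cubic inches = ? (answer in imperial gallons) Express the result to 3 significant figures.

28.61 mL = 0.00629332 imp gal and 6.257 in³ = 0.0225543 imp gal.
0.00629332 − 0.0225543 ≈ -0.0163 imp gal.

-0.0163 imp gal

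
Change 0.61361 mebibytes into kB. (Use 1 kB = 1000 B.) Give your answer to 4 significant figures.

643.4 kB

1 mebibyte = 1048.58 kB.
Thus 0.61361 × 1048.58 ≈ 643.4 kB.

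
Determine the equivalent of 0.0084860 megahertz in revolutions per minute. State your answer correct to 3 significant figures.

1 MHz = 6.00000e+7 rpm.
0.0084860 × 6.00000e+7 ≈ 509000 rpm.

509000 rpm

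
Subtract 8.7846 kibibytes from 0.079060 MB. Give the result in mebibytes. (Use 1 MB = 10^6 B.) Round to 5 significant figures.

0.066819 MiB

0.079060 MB = 0.0753975 MiB and 8.7846 KiB = 0.00857871 MiB.
0.0753975 − 0.00857871 ≈ 0.066819 MiB.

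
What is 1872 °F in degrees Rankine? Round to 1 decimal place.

2331.7 degrees Rankine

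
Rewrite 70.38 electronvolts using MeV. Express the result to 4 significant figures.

7.038e-5 megaelectronvolts

1 electronvolt = 1.00000e-6 MeV.
Thus 70.38 × 1.00000e-6 ≈ 7.038e-5 MeV.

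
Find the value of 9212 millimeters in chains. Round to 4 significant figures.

0.4579 chain

1 mm = 4.97097 × 10^-5 chain.
Thus 9212 × 4.97097 × 10^-5 ≈ 0.4579 chain.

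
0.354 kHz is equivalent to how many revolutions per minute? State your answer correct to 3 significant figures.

21200 rpm

1 kilohertz = 60000.0 revolutions per minute.
So 0.354 × 60000.0 ≈ 21200 rpm.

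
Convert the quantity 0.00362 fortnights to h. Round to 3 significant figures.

1 fortnight = 336.000 h.
So 0.00362 × 336.000 ≈ 1.22 h.

1.22 h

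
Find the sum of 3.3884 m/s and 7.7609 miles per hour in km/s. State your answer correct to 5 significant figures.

3.3884 m/s = 0.00338840 km/s and 7.7609 mph = 0.00346943 km/s.
0.00338840 + 0.00346943 ≈ 0.0068578 km/s.

0.0068578 km/s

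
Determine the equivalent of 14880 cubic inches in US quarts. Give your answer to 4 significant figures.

1 in³ = 0.0173160 US quarts.
14880 × 0.0173160 ≈ 257.7 US qt.

257.7 US qt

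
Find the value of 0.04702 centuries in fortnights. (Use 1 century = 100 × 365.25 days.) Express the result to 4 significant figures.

122.7 fortnights

1 century = 2608.93 fortnight.
So 0.04702 × 2608.93 ≈ 122.7 fortnight.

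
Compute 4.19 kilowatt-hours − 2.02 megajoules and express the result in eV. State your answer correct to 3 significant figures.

4.19 kWh = 9.41469e+25 eV and 2.02 MJ = 1.26078e+25 eV.
9.41469e+25 − 1.26078e+25 ≈ 8.15e+25 eV.

8.15e+25 electronvolts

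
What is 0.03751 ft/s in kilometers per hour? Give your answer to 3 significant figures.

1 foot per second = 1.09728 km/h.
Then 0.03751 × 1.09728 ≈ 0.0412 km/h.

0.0412 kilometers per hour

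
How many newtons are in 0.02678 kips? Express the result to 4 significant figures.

1 kip = 4448.22 N.
Thus 0.02678 × 4448.22 ≈ 119.1 N.

119.1 N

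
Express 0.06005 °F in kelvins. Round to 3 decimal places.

255.406 K

K = (°F + 459.67) × 5/9.
Applying the formula gives 255.406 K.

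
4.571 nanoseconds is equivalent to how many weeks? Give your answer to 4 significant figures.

1 nanosecond = 1.65344e-15 wk.
Then 4.571 × 1.65344e-15 ≈ 7.558e-15 wk.

7.558e-15 wk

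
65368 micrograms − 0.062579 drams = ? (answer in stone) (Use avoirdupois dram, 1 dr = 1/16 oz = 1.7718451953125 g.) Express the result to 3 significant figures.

65368 μg = 1.02937 × 10^-5 st and 0.062579 dr = 1.74607 × 10^-5 st.
1.02937 × 10^-5 − 1.74607 × 10^-5 ≈ -7.17 × 10^-6 st.

-7.17 × 10^-6 st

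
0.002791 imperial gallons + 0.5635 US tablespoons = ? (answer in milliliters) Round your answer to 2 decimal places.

0.002791 imp gal = 12.6881 mL and 0.5635 US tbsp = 8.33234 mL.
12.6881 + 8.33234 ≈ 21.02 mL.

21.02 milliliters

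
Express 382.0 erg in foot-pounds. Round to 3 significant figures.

1 erg = 7.37562 × 10^-8 foot-pounds.
So 382.0 × 7.37562 × 10^-8 ≈ 2.82 × 10^-5 ft·lbf.

2.82 × 10^-5 foot-pounds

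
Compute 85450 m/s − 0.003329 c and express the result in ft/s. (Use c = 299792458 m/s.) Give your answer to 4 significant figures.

-2.994e+6 ft/s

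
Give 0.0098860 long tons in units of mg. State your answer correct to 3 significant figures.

1.00e+7 mg

1 long ton = 1.01605e+9 mg.
Then 0.0098860 × 1.01605e+9 ≈ 1.00e+7 mg.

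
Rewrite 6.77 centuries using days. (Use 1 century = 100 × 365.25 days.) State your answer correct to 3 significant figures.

247000 d

1 century = 36525.0 days.
6.77 × 36525.0 ≈ 247000 d.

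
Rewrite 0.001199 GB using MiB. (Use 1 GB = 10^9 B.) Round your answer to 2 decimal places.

1.14 MiB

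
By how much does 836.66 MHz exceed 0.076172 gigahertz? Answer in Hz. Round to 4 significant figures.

836.66 MHz = 8.36660e+8 Hz and 0.076172 GHz = 7.61720e+7 Hz.
8.36660e+8 − 7.61720e+7 ≈ 7.605e+8 Hz.

7.605e+8 Hz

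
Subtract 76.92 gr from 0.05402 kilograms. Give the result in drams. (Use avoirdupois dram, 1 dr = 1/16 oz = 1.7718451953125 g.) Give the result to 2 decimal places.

0.05402 kg = 30.4880 dr and 76.92 gr = 2.81307 dr.
30.4880 − 2.81307 ≈ 27.67 dr.

27.67 drams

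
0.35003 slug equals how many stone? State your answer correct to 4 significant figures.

1 slug = 2.29815 st.
So 0.35003 × 2.29815 ≈ 0.8044 st.

0.8044 st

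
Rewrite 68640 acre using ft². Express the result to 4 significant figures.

2.990e+9 square feet

1 acre = 43560.0 ft².
So 68640 × 43560.0 ≈ 2.990e+9 ft².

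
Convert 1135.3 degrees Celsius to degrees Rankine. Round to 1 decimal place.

2535.2 °R

°R = (°C + 273.15) × 9/5.
Applying the formula gives 2535.2 °R.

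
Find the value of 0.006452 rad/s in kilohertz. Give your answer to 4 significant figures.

1.027e-6 kHz

1 rad/s = 0.000159155 kHz.
Thus 0.006452 × 0.000159155 ≈ 1.027e-6 kHz.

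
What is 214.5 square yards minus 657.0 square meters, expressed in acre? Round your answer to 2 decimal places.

-0.12 acres

214.5 yd² = 0.0443182 acre and 657.0 m² = 0.162348 acre.
0.0443182 − 0.162348 ≈ -0.12 acre.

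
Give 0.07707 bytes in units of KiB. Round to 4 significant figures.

7.526 × 10^-5 KiB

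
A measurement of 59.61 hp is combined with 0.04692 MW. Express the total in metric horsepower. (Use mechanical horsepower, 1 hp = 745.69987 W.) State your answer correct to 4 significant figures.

124.2 metric horsepower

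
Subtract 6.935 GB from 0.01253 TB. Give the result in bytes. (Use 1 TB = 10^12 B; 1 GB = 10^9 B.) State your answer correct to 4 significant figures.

0.01253 TB = 1.25300 × 10^10 B and 6.935 GB = 6.93500 × 10^9 B.
1.25300 × 10^10 − 6.93500 × 10^9 ≈ 5.595 × 10^9 B.

5.595 × 10^9 B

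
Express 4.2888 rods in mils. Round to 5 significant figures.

1 rod = 198000 mil.
4.2888 × 198000 ≈ 849180 mil.

849180 mil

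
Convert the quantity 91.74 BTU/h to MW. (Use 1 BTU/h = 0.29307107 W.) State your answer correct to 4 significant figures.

1 BTU per hour = 2.93071 × 10^-7 MW.
Thus 91.74 × 2.93071 × 10^-7 ≈ 2.689 × 10^-5 MW.

2.689 × 10^-5 MW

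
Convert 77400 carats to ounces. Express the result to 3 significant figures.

1 carat = 0.00705479 oz.
Thus 77400 × 0.00705479 ≈ 546 oz.

546 ounces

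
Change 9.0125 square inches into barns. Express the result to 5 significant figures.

5.8145 × 10^25 barn

1 in² = 6.45160 × 10^24 barns.
9.0125 × 6.45160 × 10^24 ≈ 5.8145 × 10^25 barn.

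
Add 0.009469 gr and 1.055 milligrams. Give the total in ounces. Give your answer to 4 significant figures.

5.886e-5 ounces

0.009469 gr = 2.16434e-5 oz and 1.055 mg = 3.72140e-5 oz.
2.16434e-5 + 3.72140e-5 ≈ 5.886e-5 oz.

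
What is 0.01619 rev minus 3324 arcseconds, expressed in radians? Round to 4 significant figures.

0.08561 rad

0.01619 rev = 0.101725 rad and 3324 arcsec = 0.0161152 rad.
0.101725 − 0.0161152 ≈ 0.08561 rad.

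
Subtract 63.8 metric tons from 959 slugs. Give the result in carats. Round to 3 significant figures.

959 slug = 6.99778e+7 ct and 63.8 t = 3.19000e+8 ct.
6.99778e+7 − 3.19000e+8 ≈ -2.49e+8 ct.

-2.49e+8 carats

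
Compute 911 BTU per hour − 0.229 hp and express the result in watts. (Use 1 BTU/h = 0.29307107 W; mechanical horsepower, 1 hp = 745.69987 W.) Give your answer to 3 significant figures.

96.2 watts

911 BTU/h = 266.988 W and 0.229 hp = 170.765 W.
266.988 − 170.765 ≈ 96.2 W.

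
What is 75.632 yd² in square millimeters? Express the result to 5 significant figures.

1 square yard = 836127 mm².
Thus 75.632 × 836127 ≈ 6.3238 × 10^7 mm².

6.3238 × 10^7 square millimeters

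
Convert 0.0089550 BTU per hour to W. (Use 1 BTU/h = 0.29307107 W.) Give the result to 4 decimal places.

1 BTU/h = 0.293071 watts.
0.0089550 × 0.293071 ≈ 0.0026 W.

0.0026 W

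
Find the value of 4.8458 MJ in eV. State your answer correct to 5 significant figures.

3.0245 × 10^25 eV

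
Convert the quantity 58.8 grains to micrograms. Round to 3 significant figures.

3.81e+6 micrograms

1 gr = 64798.9 μg.
Then 58.8 × 64798.9 ≈ 3.81e+6 μg.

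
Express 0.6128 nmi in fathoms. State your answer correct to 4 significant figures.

1 nmi = 1012.69 fathom.
0.6128 × 1012.69 ≈ 620.6 fathom.

620.6 fathoms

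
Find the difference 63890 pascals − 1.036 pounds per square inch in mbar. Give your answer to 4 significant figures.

63890 Pa = 638.900 mbar and 1.036 psi = 71.4297 mbar.
638.900 − 71.4297 ≈ 567.5 mbar.

567.5 millibar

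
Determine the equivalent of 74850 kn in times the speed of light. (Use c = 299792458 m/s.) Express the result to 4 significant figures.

1 kn = 1.71600e-9 c.
So 74850 × 1.71600e-9 ≈ 0.0001284 c.

0.0001284 c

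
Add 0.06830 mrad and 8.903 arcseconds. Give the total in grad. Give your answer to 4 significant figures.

0.007096 grad

0.06830 mrad = 0.00434811 grad and 8.903 arcsec = 0.00274784 grad.
0.00434811 + 0.00274784 ≈ 0.007096 grad.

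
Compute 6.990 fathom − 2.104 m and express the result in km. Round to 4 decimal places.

6.990 fathom = 0.0127833 km and 2.104 m = 0.00210400 km.
0.0127833 − 0.00210400 ≈ 0.0107 km.

0.0107 kilometers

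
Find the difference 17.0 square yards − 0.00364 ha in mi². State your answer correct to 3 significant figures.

-8.57 × 10^-6 square miles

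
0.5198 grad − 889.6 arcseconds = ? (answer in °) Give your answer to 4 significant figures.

0.2207 °

0.5198 grad = 0.467820 ° and 889.6 arcsec = 0.247111 °.
0.467820 − 0.247111 ≈ 0.2207 °.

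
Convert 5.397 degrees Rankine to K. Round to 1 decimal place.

°R = K × 9/5.
Applying the formula gives 3.0 K.

3.0 kelvins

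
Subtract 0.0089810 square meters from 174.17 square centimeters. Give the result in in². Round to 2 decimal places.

174.17 cm² = 26.9964 in² and 0.0089810 m² = 13.9206 in².
26.9964 − 13.9206 ≈ 13.08 in².

13.08 square inches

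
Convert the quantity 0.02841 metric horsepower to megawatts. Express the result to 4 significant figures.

2.090 × 10^-5 MW

1 PS = 0.000735499 MW.
0.02841 × 0.000735499 ≈ 2.090 × 10^-5 MW.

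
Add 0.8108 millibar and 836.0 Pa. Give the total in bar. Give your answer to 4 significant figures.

0.8108 mbar = 0.000810800 bar and 836.0 Pa = 0.00836000 bar.
0.000810800 + 0.00836000 ≈ 0.009171 bar.

0.009171 bar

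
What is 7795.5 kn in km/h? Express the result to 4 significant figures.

1 kn = 1.85200 km/h.
Then 7795.5 × 1.85200 ≈ 14440 km/h.

14440 km/h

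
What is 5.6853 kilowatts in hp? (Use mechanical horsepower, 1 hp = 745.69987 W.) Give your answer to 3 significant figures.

1 kilowatt = 1.34102 horsepower.
5.6853 × 1.34102 ≈ 7.62 hp.

7.62 hp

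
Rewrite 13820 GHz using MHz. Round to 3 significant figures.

1 GHz = 1000.00 megahertz.
Then 13820 × 1000.00 ≈ 1.38e+7 MHz.

1.38e+7 MHz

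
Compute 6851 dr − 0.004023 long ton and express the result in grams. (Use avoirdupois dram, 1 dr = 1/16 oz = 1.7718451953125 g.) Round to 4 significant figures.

8051 g

6851 dr = 12138.9 g and 0.004023 long ton = 4087.56 g.
12138.9 − 4087.56 ≈ 8051 g.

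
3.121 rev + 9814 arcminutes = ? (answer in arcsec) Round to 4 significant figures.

3.121 rev = 4.04482 × 10^6 arcsec and 9814 arcmin = 588840 arcsec.
4.04482 × 10^6 + 588840 ≈ 4.634 × 10^6 arcsec.

4.634 × 10^6 arcseconds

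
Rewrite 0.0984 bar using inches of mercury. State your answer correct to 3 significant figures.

1 bar = 29.5300 inHg.
0.0984 × 29.5300 ≈ 2.91 inHg.

2.91 inches of mercury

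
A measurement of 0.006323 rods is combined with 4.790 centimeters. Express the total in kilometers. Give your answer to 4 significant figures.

7.970 × 10^-5 km

0.006323 rod = 3.17996 × 10^-5 km and 4.790 cm = 4.79000 × 10^-5 km.
3.17996 × 10^-5 + 4.79000 × 10^-5 ≈ 7.970 × 10^-5 km.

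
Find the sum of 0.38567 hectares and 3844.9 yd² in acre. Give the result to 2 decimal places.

0.38567 ha = 0.953011 acre and 3844.9 yd² = 0.794401 acre.
0.953011 + 0.794401 ≈ 1.75 acre.

1.75 acres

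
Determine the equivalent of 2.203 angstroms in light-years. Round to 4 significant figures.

2.329 × 10^-26 light-years

1 Å = 1.05700 × 10^-26 ly.
2.203 × 1.05700 × 10^-26 ≈ 2.329 × 10^-26 ly.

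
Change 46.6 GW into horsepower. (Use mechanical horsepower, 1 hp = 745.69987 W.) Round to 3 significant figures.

1 gigawatt = 1.34102e+6 hp.
46.6 × 1.34102e+6 ≈ 6.25e+7 hp.

6.25e+7 hp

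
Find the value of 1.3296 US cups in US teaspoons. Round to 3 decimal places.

63.821 US tsp

1 US cup = 48.0000 US teaspoons.
Then 1.3296 × 48.0000 ≈ 63.821 US tsp.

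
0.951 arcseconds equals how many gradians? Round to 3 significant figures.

0.000294 grad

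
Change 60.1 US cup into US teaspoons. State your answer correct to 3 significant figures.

1 US cup = 48.0000 US tsp.
Then 60.1 × 48.0000 ≈ 2880 US tsp.

2880 US tsp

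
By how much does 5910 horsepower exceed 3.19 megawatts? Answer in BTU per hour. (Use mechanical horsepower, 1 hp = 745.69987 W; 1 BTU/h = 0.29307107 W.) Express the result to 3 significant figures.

4.15e+6 BTU per hour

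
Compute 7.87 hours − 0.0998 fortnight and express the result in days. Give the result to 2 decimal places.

7.87 h = 0.327917 d and 0.0998 fortnight = 1.39720 d.
0.327917 − 1.39720 ≈ -1.07 d.

-1.07 d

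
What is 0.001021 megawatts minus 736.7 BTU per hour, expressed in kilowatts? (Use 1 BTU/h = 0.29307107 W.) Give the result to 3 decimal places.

0.001021 MW = 1.02100 kW and 736.7 BTU/h = 0.215905 kW.
1.02100 − 0.215905 ≈ 0.805 kW.

0.805 kilowatts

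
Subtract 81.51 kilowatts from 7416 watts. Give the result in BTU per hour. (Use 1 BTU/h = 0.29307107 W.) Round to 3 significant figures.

-253000 BTU/h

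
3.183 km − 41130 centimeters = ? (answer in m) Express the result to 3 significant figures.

3.183 km = 3183.00 m and 41130 cm = 411.300 m.
3183.00 − 411.300 ≈ 2770 m.

2770 m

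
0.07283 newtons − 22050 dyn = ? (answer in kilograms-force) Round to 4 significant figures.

-0.01506 kgf

0.07283 N = 0.00742659 kgf and 22050 dyn = 0.0224847 kgf.
0.00742659 − 0.0224847 ≈ -0.01506 kgf.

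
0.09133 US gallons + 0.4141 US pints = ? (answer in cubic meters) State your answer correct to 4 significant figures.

0.09133 US gal = 0.000345722 m³ and 0.4141 US pt = 0.000195942 m³.
0.000345722 + 0.000195942 ≈ 0.0005417 m³.

0.0005417 m³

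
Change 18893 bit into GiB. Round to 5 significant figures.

1 bit = 1.16415 × 10^-10 GiB.
So 18893 × 1.16415 × 10^-10 ≈ 2.1994 × 10^-6 GiB.

2.1994 × 10^-6 GiB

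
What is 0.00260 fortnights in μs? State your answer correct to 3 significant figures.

1 fortnight = 1.20960 × 10^12 microseconds.
Then 0.00260 × 1.20960 × 10^12 ≈ 3.14 × 10^9 μs.

3.14 × 10^9 μs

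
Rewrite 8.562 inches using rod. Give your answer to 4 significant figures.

1 in = 0.00505051 rod.
Then 8.562 × 0.00505051 ≈ 0.04324 rod.

0.04324 rod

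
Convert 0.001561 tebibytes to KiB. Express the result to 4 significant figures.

1.676e+6 KiB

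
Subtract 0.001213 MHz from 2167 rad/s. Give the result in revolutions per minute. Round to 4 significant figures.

-52090 rpm

2167 rad/s = 20693.3 rpm and 0.001213 MHz = 72780.0 rpm.
20693.3 − 72780.0 ≈ -52090 rpm.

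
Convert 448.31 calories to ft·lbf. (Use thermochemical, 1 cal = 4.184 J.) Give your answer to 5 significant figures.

1383.5 ft·lbf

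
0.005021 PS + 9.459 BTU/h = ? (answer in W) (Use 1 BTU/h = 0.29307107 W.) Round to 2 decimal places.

0.005021 PS = 3.69294 W and 9.459 BTU/h = 2.77216 W.
3.69294 + 2.77216 ≈ 6.47 W.

6.47 W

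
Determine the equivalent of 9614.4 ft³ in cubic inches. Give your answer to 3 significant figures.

1 ft³ = 1728.00 in³.
9614.4 × 1728.00 ≈ 1.66 × 10^7 in³.

1.66 × 10^7 in³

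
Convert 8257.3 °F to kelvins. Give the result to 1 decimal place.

4842.8 K

K = (°F + 459.67) × 5/9.
Applying the formula gives 4842.8 K.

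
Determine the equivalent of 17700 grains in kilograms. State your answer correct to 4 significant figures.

1 grain = 6.47989 × 10^-5 kg.
So 17700 × 6.47989 × 10^-5 ≈ 1.147 kg.

1.147 kilograms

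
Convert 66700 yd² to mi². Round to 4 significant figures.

0.02153 mi²

1 yd² = 3.22831e-7 mi².
So 66700 × 3.22831e-7 ≈ 0.02153 mi².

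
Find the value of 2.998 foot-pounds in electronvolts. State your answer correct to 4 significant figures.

1 foot-pound = 8.46235e+18 electronvolts.
So 2.998 × 8.46235e+18 ≈ 2.537e+19 eV.

2.537e+19 electronvolts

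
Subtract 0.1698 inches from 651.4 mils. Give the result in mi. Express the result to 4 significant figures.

7.601 × 10^-6 mi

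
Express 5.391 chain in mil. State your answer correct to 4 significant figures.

1 chain = 792000 mils.
So 5.391 × 792000 ≈ 4.270e+6 mil.

4.270e+6 mil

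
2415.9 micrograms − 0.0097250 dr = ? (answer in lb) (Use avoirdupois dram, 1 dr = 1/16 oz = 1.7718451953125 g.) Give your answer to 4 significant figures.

2415.9 μg = 5.32615e-6 lb and 0.0097250 dr = 3.79883e-5 lb.
5.32615e-6 − 3.79883e-5 ≈ -3.266e-5 lb.

-3.266e-5 lb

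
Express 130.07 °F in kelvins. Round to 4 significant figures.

327.6 K

K = (°F + 459.67) × 5/9.
Applying the formula gives 327.6 K.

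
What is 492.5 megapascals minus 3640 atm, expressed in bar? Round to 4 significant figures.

492.5 MPa = 4925.00 bar and 3640 atm = 3688.23 bar.
4925.00 − 3688.23 ≈ 1237 bar.

1237 bar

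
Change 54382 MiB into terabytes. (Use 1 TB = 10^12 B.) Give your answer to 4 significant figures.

0.05702 terabytes

1 MiB = 1.04858 × 10^-6 TB.
54382 × 1.04858 × 10^-6 ≈ 0.05702 TB.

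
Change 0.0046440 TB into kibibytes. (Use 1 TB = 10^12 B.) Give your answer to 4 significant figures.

4.535e+6 KiB

1 TB = 9.765625e+8 kibibytes.
0.0046440 × 9.765625e+8 ≈ 4.535e+6 KiB.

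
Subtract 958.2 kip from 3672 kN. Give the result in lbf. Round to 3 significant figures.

-133000 lbf

3672 kN = 825498 lbf and 958.2 kip = 958200 lbf.
825498 − 958200 ≈ -133000 lbf.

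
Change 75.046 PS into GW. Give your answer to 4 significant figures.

1 metric horsepower = 7.35499e-7 GW.
75.046 × 7.35499e-7 ≈ 5.520e-5 GW.

5.520e-5 GW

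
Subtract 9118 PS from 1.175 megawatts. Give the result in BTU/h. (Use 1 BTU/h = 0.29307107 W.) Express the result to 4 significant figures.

1.175 MW = 4.00927e+6 BTU/h and 9118 PS = 2.28828e+7 BTU/h.
4.00927e+6 − 2.28828e+7 ≈ -1.887e+7 BTU/h.

-1.887e+7 BTU/h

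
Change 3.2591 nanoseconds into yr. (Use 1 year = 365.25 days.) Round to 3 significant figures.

1.03e-16 yr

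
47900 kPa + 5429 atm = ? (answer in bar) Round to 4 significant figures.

5980 bar

47900 kPa = 479.000 bar and 5429 atm = 5500.93 bar.
479.000 + 5500.93 ≈ 5980 bar.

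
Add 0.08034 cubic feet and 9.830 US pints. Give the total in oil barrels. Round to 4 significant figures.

0.08034 ft³ = 0.0143092 bbl and 9.830 US pt = 0.0292560 bbl.
0.0143092 + 0.0292560 ≈ 0.04357 bbl.

0.04357 bbl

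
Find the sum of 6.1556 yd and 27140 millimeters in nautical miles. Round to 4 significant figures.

6.1556 yd = 0.00303924 nmi and 27140 mm = 0.0146544 nmi.
0.00303924 + 0.0146544 ≈ 0.01769 nmi.

0.01769 nmi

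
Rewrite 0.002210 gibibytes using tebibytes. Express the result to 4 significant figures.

2.158 × 10^-6 TiB

1 GiB = 0.0009765625 TiB.
Then 0.002210 × 0.0009765625 ≈ 2.158 × 10^-6 TiB.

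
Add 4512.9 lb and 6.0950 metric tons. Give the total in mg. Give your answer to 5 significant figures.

8.1420 × 10^9 mg

4512.9 lb = 2.04702 × 10^9 mg and 6.0950 t = 6.09500 × 10^9 mg.
2.04702 × 10^9 + 6.09500 × 10^9 ≈ 8.1420 × 10^9 mg.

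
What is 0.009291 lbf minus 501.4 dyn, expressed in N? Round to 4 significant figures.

0.03631 newtons

0.009291 lbf = 0.0413284 N and 501.4 dyn = 0.00501400 N.
0.0413284 − 0.00501400 ≈ 0.03631 N.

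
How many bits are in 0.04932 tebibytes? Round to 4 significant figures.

1 tebibyte = 8.79609e+12 bits.
So 0.04932 × 8.79609e+12 ≈ 4.338e+11 bit.

4.338e+11 bit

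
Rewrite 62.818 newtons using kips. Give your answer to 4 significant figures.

1 newton = 0.000224809 kip.
62.818 × 0.000224809 ≈ 0.01412 kip.

0.01412 kip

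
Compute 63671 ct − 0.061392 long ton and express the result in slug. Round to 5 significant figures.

-3.4016 slug

63671 ct = 0.872570 slug and 0.061392 long ton = 4.27419 slug.
0.872570 − 4.27419 ≈ -3.4016 slug.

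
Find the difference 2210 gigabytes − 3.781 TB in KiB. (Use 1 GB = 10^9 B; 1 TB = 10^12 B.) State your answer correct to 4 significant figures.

-1.534 × 10^9 KiB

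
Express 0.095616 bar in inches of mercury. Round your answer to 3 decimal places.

2.824 inHg

1 bar = 29.5300 inHg.
Thus 0.095616 × 29.5300 ≈ 2.824 inHg.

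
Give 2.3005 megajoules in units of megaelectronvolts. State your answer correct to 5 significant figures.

1 MJ = 6.24151e+18 MeV.
2.3005 × 6.24151e+18 ≈ 1.4359e+19 MeV.

1.4359e+19 MeV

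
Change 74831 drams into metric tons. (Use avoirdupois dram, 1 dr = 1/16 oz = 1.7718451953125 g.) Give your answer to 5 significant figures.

1 dram = 1.77185e-6 t.
74831 × 1.77185e-6 ≈ 0.13259 t.

0.13259 metric tons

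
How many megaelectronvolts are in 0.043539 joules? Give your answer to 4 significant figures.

1 joule = 6.24151e+12 MeV.
So 0.043539 × 6.24151e+12 ≈ 2.717e+11 MeV.

2.717e+11 MeV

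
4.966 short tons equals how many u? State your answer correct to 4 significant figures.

1 short ton = 5.46319e+29 atomic mass units.
So 4.966 × 5.46319e+29 ≈ 2.713e+30 u.

2.713e+30 u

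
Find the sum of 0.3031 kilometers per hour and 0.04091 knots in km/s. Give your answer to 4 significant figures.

0.0001052 km/s

0.3031 km/h = 8.41944 × 10^-5 km/s and 0.04091 kn = 2.10459 × 10^-5 km/s.
8.41944 × 10^-5 + 2.10459 × 10^-5 ≈ 0.0001052 km/s.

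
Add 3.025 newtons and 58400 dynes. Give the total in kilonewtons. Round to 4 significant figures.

3.025 N = 0.00302500 kN and 58400 dyn = 0.000584000 kN.
0.00302500 + 0.000584000 ≈ 0.003609 kN.

0.003609 kN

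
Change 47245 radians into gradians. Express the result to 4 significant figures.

3.008e+6 gradians

1 radian = 63.6620 gradians.
So 47245 × 63.6620 ≈ 3.008e+6 grad.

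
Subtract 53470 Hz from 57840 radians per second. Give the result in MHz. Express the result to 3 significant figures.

-0.0443 megahertz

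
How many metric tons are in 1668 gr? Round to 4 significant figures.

1 gr = 6.47989 × 10^-8 t.
So 1668 × 6.47989 × 10^-8 ≈ 0.0001081 t.

0.0001081 t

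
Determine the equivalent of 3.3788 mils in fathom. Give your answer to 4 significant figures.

1 mil = 1.38889 × 10^-5 fathom.
Then 3.3788 × 1.38889 × 10^-5 ≈ 4.693 × 10^-5 fathom.

4.693 × 10^-5 fathom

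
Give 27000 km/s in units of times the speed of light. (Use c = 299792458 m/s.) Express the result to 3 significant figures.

1 kilometer per second = 3.33564 × 10^-6 c.
So 27000 × 3.33564 × 10^-6 ≈ 0.0901 c.

0.0901 c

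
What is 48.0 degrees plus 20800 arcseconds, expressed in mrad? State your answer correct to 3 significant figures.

48.0 ° = 837.758 mrad and 20800 arcsec = 100.841 mrad.
837.758 + 100.841 ≈ 939 mrad.

939 mrad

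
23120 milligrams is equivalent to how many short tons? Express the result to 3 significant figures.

1 milligram = 1.10231e-9 short ton.
Then 23120 × 1.10231e-9 ≈ 2.55e-5 short ton.

2.55e-5 short tons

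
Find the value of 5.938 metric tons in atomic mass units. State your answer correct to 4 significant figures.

3.576 × 10^30 atomic mass units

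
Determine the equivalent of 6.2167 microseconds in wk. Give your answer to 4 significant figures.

1 μs = 1.65344e-12 wk.
So 6.2167 × 1.65344e-12 ≈ 1.028e-11 wk.

1.028e-11 wk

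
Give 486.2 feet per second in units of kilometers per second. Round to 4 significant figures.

0.1482 kilometers per second

1 ft/s = 0.000304800 kilometers per second.
486.2 × 0.000304800 ≈ 0.1482 km/s.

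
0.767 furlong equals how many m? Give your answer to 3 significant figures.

154 m

1 furlong = 201.168 m.
Then 0.767 × 201.168 ≈ 154 m.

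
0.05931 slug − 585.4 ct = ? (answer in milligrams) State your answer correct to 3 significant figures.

0.05931 slug = 865564 mg and 585.4 ct = 117080 mg.
865564 − 117080 ≈ 748000 mg.

748000 mg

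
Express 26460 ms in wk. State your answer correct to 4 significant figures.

1 ms = 1.65344e-9 wk.
Thus 26460 × 1.65344e-9 ≈ 4.375e-5 wk.

4.375e-5 wk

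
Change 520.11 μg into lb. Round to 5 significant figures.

1.1466e-6 pounds

1 μg = 2.20462e-9 pounds.
Thus 520.11 × 2.20462e-9 ≈ 1.1466e-6 lb.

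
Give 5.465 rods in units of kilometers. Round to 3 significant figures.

0.0275 km

1 rod = 0.00502920 km.
Then 5.465 × 0.00502920 ≈ 0.0275 km.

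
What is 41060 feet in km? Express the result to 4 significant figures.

1 foot = 0.000304800 kilometers.
Thus 41060 × 0.000304800 ≈ 12.52 km.

12.52 kilometers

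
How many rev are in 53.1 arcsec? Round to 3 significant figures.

4.10 × 10^-5 rev

1 arcsec = 7.71605 × 10^-7 revolutions.
53.1 × 7.71605 × 10^-7 ≈ 4.10 × 10^-5 rev.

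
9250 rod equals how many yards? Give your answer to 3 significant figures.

1 rod = 5.50000 yd.
Thus 9250 × 5.50000 ≈ 50900 yd.

50900 yards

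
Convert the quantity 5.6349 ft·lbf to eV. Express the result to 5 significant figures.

4.7684e+19 eV

1 foot-pound = 8.46235e+18 eV.
So 5.6349 × 8.46235e+18 ≈ 4.7684e+19 eV.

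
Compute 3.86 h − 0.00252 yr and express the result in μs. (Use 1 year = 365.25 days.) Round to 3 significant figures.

3.86 h = 1.38960e+10 μs and 0.00252 yr = 7.95252e+10 μs.
1.38960e+10 − 7.95252e+10 ≈ -6.56e+10 μs.

-6.56e+10 μs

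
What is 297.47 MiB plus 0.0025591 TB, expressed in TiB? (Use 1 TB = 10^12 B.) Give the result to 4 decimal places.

297.47 MiB = 0.000283689 TiB and 0.0025591 TB = 0.00232749 TiB.
0.000283689 + 0.00232749 ≈ 0.0026 TiB.

0.0026 TiB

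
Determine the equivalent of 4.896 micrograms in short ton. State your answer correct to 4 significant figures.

1 microgram = 1.10231 × 10^-12 short ton.
Thus 4.896 × 1.10231 × 10^-12 ≈ 5.397 × 10^-12 short ton.

5.397 × 10^-12 short ton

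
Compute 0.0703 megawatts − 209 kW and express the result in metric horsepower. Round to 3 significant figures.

-189 metric horsepower

0.0703 MW = 95.5814 PS and 209 kW = 284.161 PS.
95.5814 − 284.161 ≈ -189 PS.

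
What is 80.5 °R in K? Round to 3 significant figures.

44.7 kelvins

°R = K × 9/5.
Applying the formula gives 44.7 K.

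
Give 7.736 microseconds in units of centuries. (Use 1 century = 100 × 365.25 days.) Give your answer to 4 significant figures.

1 μs = 3.16881 × 10^-16 century.
Thus 7.736 × 3.16881 × 10^-16 ≈ 2.451 × 10^-15 century.

2.451 × 10^-15 century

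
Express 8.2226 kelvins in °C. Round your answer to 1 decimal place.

K = °C + 273.15.
Applying the formula gives -264.9 °C.

-264.9 °C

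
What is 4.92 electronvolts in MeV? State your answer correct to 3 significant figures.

1 eV = 1.00000e-6 MeV.
4.92 × 1.00000e-6 ≈ 4.92e-6 MeV.

4.92e-6 MeV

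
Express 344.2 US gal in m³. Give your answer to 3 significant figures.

1 US gallon = 0.00378541 m³.
Thus 344.2 × 0.00378541 ≈ 1.30 m³.

1.30 m³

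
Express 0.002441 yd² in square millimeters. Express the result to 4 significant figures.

2041 mm²

1 square yard = 836127 mm².
Thus 0.002441 × 836127 ≈ 2041 mm².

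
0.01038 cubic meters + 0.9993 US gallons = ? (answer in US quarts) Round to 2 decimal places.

14.97 US qt

0.01038 m³ = 10.9684 US qt and 0.9993 US gal = 3.99720 US qt.
10.9684 + 3.99720 ≈ 14.97 US qt.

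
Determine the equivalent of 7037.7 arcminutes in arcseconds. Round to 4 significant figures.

422300 arcsec

1 arcminute = 60.0000 arcsec.
Thus 7037.7 × 60.0000 ≈ 422300 arcsec.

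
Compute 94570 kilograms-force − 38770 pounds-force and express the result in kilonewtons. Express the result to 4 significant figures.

94570 kgf = 927.415 kN and 38770 lbf = 172.458 kN.
927.415 − 172.458 ≈ 755.0 kN.

755.0 kN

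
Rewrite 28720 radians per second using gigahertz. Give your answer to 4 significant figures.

4.571e-6 GHz

1 radian per second = 1.59155e-10 GHz.
Then 28720 × 1.59155e-10 ≈ 4.571e-6 GHz.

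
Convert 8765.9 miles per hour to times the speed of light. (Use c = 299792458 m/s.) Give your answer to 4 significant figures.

1.307e-5 c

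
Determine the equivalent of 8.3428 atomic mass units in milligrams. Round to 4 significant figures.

1.385 × 10^-20 mg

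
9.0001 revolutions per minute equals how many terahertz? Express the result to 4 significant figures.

1 revolution per minute = 1.66667e-14 THz.
So 9.0001 × 1.66667e-14 ≈ 1.500e-13 THz.

1.500e-13 terahertz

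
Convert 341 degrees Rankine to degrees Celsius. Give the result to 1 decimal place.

-83.7 °C

°R = (°C + 273.15) × 9/5.
Applying the formula gives -83.7 °C.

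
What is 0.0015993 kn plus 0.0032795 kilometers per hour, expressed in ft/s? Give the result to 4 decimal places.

0.0015993 kn = 0.00269931 ft/s and 0.0032795 km/h = 0.00298875 ft/s.
0.00269931 + 0.00298875 ≈ 0.0057 ft/s.

0.0057 ft/s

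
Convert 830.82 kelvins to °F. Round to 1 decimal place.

1035.8 °F

K = (°F + 459.67) × 5/9.
Applying the formula gives 1035.8 °F.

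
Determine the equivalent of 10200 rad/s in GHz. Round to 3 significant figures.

1 rad/s = 1.59155e-10 gigahertz.
10200 × 1.59155e-10 ≈ 1.62e-6 GHz.

1.62e-6 gigahertz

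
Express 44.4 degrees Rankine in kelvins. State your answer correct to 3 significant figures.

24.7 K

°R = K × 9/5.
Applying the formula gives 24.7 K.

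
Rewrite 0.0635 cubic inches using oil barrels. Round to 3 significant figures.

6.55 × 10^-6 oil barrels

1 cubic inch = 0.000103072 oil barrels.
So 0.0635 × 0.000103072 ≈ 6.55 × 10^-6 bbl.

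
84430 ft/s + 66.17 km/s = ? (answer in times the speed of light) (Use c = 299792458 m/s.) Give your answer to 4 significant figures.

84430 ft/s = 8.58403 × 10^-5 c and 66.17 km/s = 0.000220719 c.
8.58403 × 10^-5 + 0.000220719 ≈ 0.0003066 c.

0.0003066 times the speed of light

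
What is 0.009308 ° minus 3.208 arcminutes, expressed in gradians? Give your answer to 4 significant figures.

-0.04907 gradians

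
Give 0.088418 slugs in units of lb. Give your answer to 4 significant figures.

1 slug = 32.1740 lb.
Thus 0.088418 × 32.1740 ≈ 2.845 lb.

2.845 lb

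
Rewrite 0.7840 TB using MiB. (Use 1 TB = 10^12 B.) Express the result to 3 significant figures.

748000 mebibytes

1 TB = 953674 MiB.
0.7840 × 953674 ≈ 748000 MiB.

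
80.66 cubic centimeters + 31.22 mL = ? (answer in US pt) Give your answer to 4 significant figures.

80.66 cm³ = 0.170465 US pt and 31.22 mL = 0.0659796 US pt.
0.170465 + 0.0659796 ≈ 0.2364 US pt.

0.2364 US pt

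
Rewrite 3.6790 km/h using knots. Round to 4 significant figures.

1.987 kn

1 kilometer per hour = 0.539957 kn.
Thus 3.6790 × 0.539957 ≈ 1.987 kn.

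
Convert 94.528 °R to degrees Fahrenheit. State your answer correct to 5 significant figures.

°R = °F + 459.67.
Applying the formula gives -365.14 °F.

-365.14 °F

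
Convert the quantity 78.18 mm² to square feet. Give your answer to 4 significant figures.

0.0008415 ft²

1 mm² = 1.07639 × 10^-5 ft².
Thus 78.18 × 1.07639 × 10^-5 ≈ 0.0008415 ft².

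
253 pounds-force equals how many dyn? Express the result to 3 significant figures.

1 lbf = 444822 dynes.
So 253 × 444822 ≈ 1.13 × 10^8 dyn.

1.13 × 10^8 dyn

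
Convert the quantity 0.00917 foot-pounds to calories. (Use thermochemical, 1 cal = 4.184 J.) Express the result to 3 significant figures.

0.00297 cal

1 ft·lbf = 0.324048 cal.
Thus 0.00917 × 0.324048 ≈ 0.00297 cal.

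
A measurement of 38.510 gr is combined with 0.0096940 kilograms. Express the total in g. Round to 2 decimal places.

12.19 grams

38.510 gr = 2.49541 g and 0.0096940 kg = 9.69400 g.
2.49541 + 9.69400 ≈ 12.19 g.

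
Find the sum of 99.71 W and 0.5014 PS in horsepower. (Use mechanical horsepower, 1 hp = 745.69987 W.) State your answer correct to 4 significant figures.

0.6283 horsepower

99.71 W = 0.133713 hp and 0.5014 PS = 0.494541 hp.
0.133713 + 0.494541 ≈ 0.6283 hp.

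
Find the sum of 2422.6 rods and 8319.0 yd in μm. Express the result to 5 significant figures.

1.9791 × 10^10 μm

2422.6 rod = 1.21837 × 10^10 μm and 8319.0 yd = 7.60689 × 10^9 μm.
1.21837 × 10^10 + 7.60689 × 10^9 ≈ 1.9791 × 10^10 μm.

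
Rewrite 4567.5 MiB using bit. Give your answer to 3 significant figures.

3.83e+10 bits

1 MiB = 8.38861e+6 bit.
So 4567.5 × 8.38861e+6 ≈ 3.83e+10 bit.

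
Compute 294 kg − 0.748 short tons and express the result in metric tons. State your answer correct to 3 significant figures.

-0.385 t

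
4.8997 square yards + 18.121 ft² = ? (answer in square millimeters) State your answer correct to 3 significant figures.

5.78 × 10^6 square millimeters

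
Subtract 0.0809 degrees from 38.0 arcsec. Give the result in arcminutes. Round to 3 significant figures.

38.0 arcsec = 0.633333 arcmin and 0.0809 ° = 4.85400 arcmin.
0.633333 − 4.85400 ≈ -4.22 arcmin.

-4.22 arcmin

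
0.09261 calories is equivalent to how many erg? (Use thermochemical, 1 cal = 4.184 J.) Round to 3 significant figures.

3.87e+6 ergs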